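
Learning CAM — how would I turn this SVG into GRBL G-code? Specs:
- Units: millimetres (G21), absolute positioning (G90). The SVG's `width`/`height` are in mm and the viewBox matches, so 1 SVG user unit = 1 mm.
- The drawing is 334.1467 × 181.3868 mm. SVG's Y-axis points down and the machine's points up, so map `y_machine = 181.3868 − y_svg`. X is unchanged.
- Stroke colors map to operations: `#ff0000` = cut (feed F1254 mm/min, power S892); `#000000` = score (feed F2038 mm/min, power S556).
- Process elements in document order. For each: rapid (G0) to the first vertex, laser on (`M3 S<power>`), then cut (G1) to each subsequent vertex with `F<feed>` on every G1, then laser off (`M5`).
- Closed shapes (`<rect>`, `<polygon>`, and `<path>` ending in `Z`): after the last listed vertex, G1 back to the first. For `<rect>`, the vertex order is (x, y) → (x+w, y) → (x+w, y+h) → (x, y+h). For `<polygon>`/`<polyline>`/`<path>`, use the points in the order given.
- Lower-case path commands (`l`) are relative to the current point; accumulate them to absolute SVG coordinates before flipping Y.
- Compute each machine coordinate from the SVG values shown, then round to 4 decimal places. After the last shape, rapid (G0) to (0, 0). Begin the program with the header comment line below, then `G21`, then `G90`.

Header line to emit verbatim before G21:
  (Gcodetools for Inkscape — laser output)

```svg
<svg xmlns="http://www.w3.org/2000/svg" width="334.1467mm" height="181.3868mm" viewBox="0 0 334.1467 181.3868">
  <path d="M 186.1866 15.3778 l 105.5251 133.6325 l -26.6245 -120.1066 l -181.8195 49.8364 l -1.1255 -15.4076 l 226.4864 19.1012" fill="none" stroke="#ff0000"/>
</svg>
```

viewBox `0 0 334.1467 181.3868` with mm width/height → 1 unit = 1 mm. Flip: y_m = 181.3868 − y_svg.

**Shape 1** — `<path>` open polyline, stroke `#ff0000` → cut (S892, F1254). Machine vertices: (186.1866,166.0090) → (291.7117,32.3765) → (265.0872,152.4831) → (83.2677,102.6467) → (82.1422,118.0543) → (308.6286,98.9531). Open path.

(Gcodetools for Inkscape — laser output)
G21
G90
G0 X186.1866 Y166.0090
M3 S892
G1 X291.7117 Y32.3765 F1254
G1 X265.0872 Y152.4831 F1254
G1 X83.2677 Y102.6467 F1254
G1 X82.1422 Y118.0543 F1254
G1 X308.6286 Y98.9531 F1254
M5
G0 X0.0000 Y0.0000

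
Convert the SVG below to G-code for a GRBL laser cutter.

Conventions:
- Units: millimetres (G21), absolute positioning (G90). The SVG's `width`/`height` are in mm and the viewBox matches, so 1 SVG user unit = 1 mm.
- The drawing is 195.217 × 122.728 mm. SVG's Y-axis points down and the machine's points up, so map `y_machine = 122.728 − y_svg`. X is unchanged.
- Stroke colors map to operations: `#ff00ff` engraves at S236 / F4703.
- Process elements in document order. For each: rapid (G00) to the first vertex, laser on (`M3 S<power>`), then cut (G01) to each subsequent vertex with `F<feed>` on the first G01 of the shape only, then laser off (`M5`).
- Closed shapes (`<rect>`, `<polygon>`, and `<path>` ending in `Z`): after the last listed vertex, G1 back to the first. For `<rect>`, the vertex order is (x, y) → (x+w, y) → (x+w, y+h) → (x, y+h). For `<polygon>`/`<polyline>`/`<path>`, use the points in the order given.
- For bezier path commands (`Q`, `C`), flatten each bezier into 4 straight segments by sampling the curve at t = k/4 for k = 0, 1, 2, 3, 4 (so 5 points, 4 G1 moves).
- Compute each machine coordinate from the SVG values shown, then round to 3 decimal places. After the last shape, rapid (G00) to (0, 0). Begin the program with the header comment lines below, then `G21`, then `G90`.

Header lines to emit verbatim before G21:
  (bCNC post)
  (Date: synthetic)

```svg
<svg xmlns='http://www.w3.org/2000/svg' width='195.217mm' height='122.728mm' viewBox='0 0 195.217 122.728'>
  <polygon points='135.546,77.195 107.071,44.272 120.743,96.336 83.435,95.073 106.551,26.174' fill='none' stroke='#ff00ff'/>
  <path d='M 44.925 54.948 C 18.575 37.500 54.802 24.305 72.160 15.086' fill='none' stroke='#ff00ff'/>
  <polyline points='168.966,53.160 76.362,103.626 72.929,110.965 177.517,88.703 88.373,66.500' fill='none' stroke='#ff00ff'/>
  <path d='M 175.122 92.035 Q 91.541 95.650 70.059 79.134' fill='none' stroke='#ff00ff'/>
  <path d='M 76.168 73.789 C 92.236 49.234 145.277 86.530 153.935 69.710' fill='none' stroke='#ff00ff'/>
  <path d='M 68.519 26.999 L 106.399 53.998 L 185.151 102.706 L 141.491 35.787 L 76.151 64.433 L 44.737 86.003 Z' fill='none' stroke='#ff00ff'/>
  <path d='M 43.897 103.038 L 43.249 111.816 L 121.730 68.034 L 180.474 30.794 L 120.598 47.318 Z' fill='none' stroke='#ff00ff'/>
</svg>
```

(bCNC post)
(Date: synthetic)
G21
G90
G00 X135.546 Y45.533
M3 S236
G01 X107.071 Y78.456 F4703
G01 X120.743 Y26.392
G01 X83.435 Y27.655
G01 X106.551 Y96.554
G01 X135.546 Y45.533
M5
G00 X44.925 Y67.780
M3 S236
G01 X35.623 Y80.073 F4703
G01 X42.152 Y90.797
G01 X56.876 Y99.978
G01 X72.160 Y107.642
M5
G00 X168.966 Y69.568
M3 S236
G01 X76.362 Y19.102 F4703
G01 X72.929 Y11.763
G01 X177.517 Y34.025
G01 X88.373 Y56.228
M5
G00 X175.122 Y30.693
M3 S236
G01 X137.213 Y30.144 F4703
G01 X107.066 Y32.111
G01 X84.681 Y36.594
G01 X70.059 Y43.594
M5
G00 X76.168 Y48.939
M3 S236
G01 X93.880 Y57.570 F4703
G01 X117.830 Y53.879
G01 X140.391 Y48.738
G01 X153.935 Y53.018
M5
G00 X68.519 Y95.729
M3 S236
G01 X106.399 Y68.730 F4703
G01 X185.151 Y20.022
G01 X141.491 Y86.941
G01 X76.151 Y58.295
G01 X44.737 Y36.725
G01 X68.519 Y95.729
M5
G00 X43.897 Y19.690
M3 S236
G01 X43.249 Y10.912 F4703
G01 X121.730 Y54.694
G01 X180.474 Y91.934
G01 X120.598 Y75.410
G01 X43.897 Y19.690
M5
G00 X0.000 Y0.000

Since the viewBox matches the mm dimensions, user units are millimetres directly. The only transform is the Y-flip y_m = 122.728 − y_svg.

Shape 1 is a closed polygon drawn with `<polygon>`. Its stroke #ff00ff means engrave at S236, F4703. After flipping Y the toolpath is (135.546,45.533) → (107.071,78.456) → (120.743,26.392) → (83.435,27.655) → (106.551,96.554) → (135.546,45.533), returning to the start.

Shape 2 is a cubic bezier drawn with `<path>`. Its stroke #ff00ff means engrave at S236, F4703. After flipping Y the toolpath is (44.925,67.780) → (35.623,80.073) → (42.152,90.797) → (56.876,99.978) → (72.160,107.642).

Shape 3 is a open polyline drawn with `<polyline>`. Its stroke #ff00ff means engrave at S236, F4703. After flipping Y the toolpath is (168.966,69.568) → (76.362,19.102) → (72.929,11.763) → (177.517,34.025) → (88.373,56.228).

Shape 4 is a quadratic bezier drawn with `<path>`. Its stroke #ff00ff means engrave at S236, F4703. After flipping Y the toolpath is (175.122,30.693) → (137.213,30.144) → (107.066,32.111) → (84.681,36.594) → (70.059,43.594).

Shape 5 is a cubic bezier drawn with `<path>`. Its stroke #ff00ff means engrave at S236, F4703. After flipping Y the toolpath is (76.168,48.939) → (93.880,57.570) → (117.830,53.879) → (140.391,48.738) → (153.935,53.018).

Shape 6 is a closed polygon drawn with `<path>`. Its stroke #ff00ff means engrave at S236, F4703. After flipping Y the toolpath is (68.519,95.729) → (106.399,68.730) → (185.151,20.022) → (141.491,86.941) → (76.151,58.295) → (44.737,36.725) → (68.519,95.729), returning to the start.

Shape 7 is a closed polygon drawn with `<path>`. Its stroke #ff00ff means engrave at S236, F4703. After flipping Y the toolpath is (43.897,19.690) → (43.249,10.912) → (121.730,54.694) → (180.474,91.934) → (120.598,75.410) → (43.897,19.690), returning to the start.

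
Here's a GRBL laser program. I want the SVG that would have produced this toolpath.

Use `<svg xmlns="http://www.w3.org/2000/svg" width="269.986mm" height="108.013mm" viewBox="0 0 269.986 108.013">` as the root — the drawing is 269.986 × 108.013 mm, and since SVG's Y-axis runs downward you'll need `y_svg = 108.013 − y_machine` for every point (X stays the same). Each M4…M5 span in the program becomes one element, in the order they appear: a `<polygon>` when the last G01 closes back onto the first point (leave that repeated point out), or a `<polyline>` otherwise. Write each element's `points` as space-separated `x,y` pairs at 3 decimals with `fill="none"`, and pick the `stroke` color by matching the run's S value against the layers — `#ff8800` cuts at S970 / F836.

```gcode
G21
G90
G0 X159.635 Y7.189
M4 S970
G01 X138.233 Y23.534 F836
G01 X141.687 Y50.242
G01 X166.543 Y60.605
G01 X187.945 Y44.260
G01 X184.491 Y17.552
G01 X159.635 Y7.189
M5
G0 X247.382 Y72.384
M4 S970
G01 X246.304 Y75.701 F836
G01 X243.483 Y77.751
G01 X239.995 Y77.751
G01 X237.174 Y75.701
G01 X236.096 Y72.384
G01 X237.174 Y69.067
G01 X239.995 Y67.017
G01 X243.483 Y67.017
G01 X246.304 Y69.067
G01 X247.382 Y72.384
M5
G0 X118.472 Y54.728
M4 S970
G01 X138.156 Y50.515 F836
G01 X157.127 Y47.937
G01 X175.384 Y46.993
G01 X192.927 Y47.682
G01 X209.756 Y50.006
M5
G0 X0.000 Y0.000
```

<svg xmlns="http://www.w3.org/2000/svg" width="269.986mm" height="108.013mm" viewBox="0 0 269.986 108.013">
  <polygon points="159.635,100.824 138.233,84.479 141.687,57.771 166.543,47.408 187.945,63.753 184.491,90.461" fill="none" stroke="#ff8800"/>
  <polygon points="247.382,35.629 246.304,32.312 243.483,30.262 239.995,30.262 237.174,32.312 236.096,35.629 237.174,38.946 239.995,40.996 243.483,40.996 246.304,38.946" fill="none" stroke="#ff8800"/>
  <polyline points="118.472,53.285 138.156,57.498 157.127,60.076 175.384,61.020 192.927,60.331 209.756,58.007" fill="none" stroke="#ff8800"/>
</svg>

Each laser-on run becomes one SVG element. Flip Y back into SVG space with y_svg = 108.013 − y_machine. Every run uses S970, so all elements get stroke `#ff8800` (cut).

Run 1: The run returns to its start, so emit a `<polygon>` with points (Y-flipped): 159.635,100.824 138.233,84.479 141.687,57.771 166.543,47.408 187.945,63.753 184.491,90.461.

Run 2: The run returns to its start, so emit a `<polygon>` with points (Y-flipped): 247.382,35.629 246.304,32.312 243.483,30.262 239.995,30.262 237.174,32.312 236.096,35.629 237.174,38.946 239.995,40.996 243.483,40.996 246.304,38.946.

Run 3: The run is open, so emit a `<polyline>` with points (Y-flipped): 118.472,53.285 138.156,57.498 157.127,60.076 175.384,61.020 192.927,60.331 209.756,58.007.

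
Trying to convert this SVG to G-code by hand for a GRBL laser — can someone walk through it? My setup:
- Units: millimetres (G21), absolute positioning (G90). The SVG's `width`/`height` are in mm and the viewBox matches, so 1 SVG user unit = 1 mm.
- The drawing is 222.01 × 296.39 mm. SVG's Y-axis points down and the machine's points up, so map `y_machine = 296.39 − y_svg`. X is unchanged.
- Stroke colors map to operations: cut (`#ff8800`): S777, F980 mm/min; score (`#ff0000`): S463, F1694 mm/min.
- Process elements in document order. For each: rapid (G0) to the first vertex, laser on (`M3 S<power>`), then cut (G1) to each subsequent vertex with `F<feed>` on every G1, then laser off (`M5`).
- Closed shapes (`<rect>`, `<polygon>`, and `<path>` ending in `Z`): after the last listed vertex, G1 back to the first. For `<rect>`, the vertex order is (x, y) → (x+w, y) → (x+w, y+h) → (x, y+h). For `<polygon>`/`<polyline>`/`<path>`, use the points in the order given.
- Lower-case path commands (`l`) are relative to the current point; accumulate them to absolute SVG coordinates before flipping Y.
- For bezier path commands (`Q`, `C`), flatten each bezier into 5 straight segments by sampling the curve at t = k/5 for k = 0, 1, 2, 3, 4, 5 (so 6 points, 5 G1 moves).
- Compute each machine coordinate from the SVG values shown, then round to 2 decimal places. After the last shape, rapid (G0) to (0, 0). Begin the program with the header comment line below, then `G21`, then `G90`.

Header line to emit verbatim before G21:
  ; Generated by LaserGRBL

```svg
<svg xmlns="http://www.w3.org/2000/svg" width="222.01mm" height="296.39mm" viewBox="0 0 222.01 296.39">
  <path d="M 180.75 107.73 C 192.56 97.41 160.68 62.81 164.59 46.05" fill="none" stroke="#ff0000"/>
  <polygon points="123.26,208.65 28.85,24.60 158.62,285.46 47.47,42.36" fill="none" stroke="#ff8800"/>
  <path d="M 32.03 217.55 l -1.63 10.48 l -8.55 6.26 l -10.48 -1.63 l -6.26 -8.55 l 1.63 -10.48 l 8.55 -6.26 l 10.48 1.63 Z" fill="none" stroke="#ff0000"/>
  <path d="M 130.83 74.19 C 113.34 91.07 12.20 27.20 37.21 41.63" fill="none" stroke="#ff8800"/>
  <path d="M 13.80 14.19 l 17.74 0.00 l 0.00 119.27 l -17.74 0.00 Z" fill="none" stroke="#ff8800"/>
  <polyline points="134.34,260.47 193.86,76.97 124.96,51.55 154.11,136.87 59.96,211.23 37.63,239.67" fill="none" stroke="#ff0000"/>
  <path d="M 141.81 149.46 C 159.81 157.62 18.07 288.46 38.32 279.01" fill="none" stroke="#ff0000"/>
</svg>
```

viewBox `0 0 222.01 296.39` with mm width/height → 1 unit = 1 mm. Flip: y_m = 296.39 − y_svg.

**Shape 1** — `<path>` cubic bezier, stroke `#ff0000` → score (S463, F1694). Control points (SVG): P0=(180.75,107.73), P1=(192.56,97.41), P2=(160.68,62.81), P3=(164.59,46.05); sampled at t=k/5. Machine vertices: (180.75,188.66) → (183.23,197.43) → (179.04,210.00) → (171.99,224.36) → (165.90,238.48) → (164.59,250.34). Open path.

**Shape 2** — `<polygon>` closed polygon, stroke `#ff8800` → cut (S777, F980). Machine vertices: (123.26,87.74) → (28.85,271.79) → (158.62,10.93) → (47.47,254.03) → (123.26,87.74). Closed: final G1 returns to the first vertex.

**Shape 3** — `<path>` regular polygon, stroke `#ff0000` → score (S463, F1694). Machine vertices: (32.03,78.84) → (30.40,68.36) → (21.85,62.10) → (11.37,63.73) → (5.11,72.28) → (6.74,82.76) → (15.29,89.02) → (25.77,87.39) → (32.03,78.84). Closed: final G1 returns to the first vertex.

**Shape 4** — `<path>` cubic bezier, stroke `#ff8800` → cut (S777, F980). Control points (SVG): P0=(130.83,74.19), P1=(113.34,91.07), P2=(12.20,27.20), P3=(37.21,41.63); sampled at t=k/5. Machine vertices: (130.83,222.20) → (111.98,220.49) → (83.12,230.52) → (54.32,244.67) → (35.66,255.29) → (37.21,254.76). Open path.

**Shape 5** — `<path>` rectangle, stroke `#ff8800` → cut (S777, F980). Machine vertices: (13.80,282.20) → (31.54,282.20) → (31.54,162.93) → (13.80,162.93) → (13.80,282.20). Closed: final G1 returns to the first vertex.

**Shape 6** — `<polyline>` open polyline, stroke `#ff0000` → score (S463, F1694). Machine vertices: (134.34,35.92) → (193.86,219.42) → (124.96,244.84) → (154.11,159.52) → (59.96,85.16) → (37.63,56.72). Open path.

**Shape 7** — `<path>` cubic bezier, stroke `#ff0000` → score (S463, F1694). Control points (SVG): P0=(141.81,149.46), P1=(159.81,157.62), P2=(18.07,288.46), P3=(38.32,279.01); sampled at t=k/5. Machine vertices: (141.81,146.93) → (136.02,129.42) → (107.33,95.08) → (71.18,56.55) → (43.03,26.44) → (38.32,17.38). Open path.

; Generated by LaserGRBL
G21
G90
G0 X180.75 Y188.66
M3 S463
G1 X183.23 Y197.43 F1694
G1 X179.04 Y210.00 F1694
G1 X171.99 Y224.36 F1694
G1 X165.90 Y238.48 F1694
G1 X164.59 Y250.34 F1694
M5
G0 X123.26 Y87.74
M3 S777
G1 X28.85 Y271.79 F980
G1 X158.62 Y10.93 F980
G1 X47.47 Y254.03 F980
G1 X123.26 Y87.74 F980
M5
G0 X32.03 Y78.84
M3 S463
G1 X30.40 Y68.36 F1694
G1 X21.85 Y62.10 F1694
G1 X11.37 Y63.73 F1694
G1 X5.11 Y72.28 F1694
G1 X6.74 Y82.76 F1694
G1 X15.29 Y89.02 F1694
G1 X25.77 Y87.39 F1694
G1 X32.03 Y78.84 F1694
M5
G0 X130.83 Y222.20
M3 S777
G1 X111.98 Y220.49 F980
G1 X83.12 Y230.52 F980
G1 X54.32 Y244.67 F980
G1 X35.66 Y255.29 F980
G1 X37.21 Y254.76 F980
M5
G0 X13.80 Y282.20
M3 S777
G1 X31.54 Y282.20 F980
G1 X31.54 Y162.93 F980
G1 X13.80 Y162.93 F980
G1 X13.80 Y282.20 F980
M5
G0 X134.34 Y35.92
M3 S463
G1 X193.86 Y219.42 F1694
G1 X124.96 Y244.84 F1694
G1 X154.11 Y159.52 F1694
G1 X59.96 Y85.16 F1694
G1 X37.63 Y56.72 F1694
M5
G0 X141.81 Y146.93
M3 S463
G1 X136.02 Y129.42 F1694
G1 X107.33 Y95.08 F1694
G1 X71.18 Y56.55 F1694
G1 X43.03 Y26.44 F1694
G1 X38.32 Y17.38 F1694
M5
G0 X0.00 Y0.00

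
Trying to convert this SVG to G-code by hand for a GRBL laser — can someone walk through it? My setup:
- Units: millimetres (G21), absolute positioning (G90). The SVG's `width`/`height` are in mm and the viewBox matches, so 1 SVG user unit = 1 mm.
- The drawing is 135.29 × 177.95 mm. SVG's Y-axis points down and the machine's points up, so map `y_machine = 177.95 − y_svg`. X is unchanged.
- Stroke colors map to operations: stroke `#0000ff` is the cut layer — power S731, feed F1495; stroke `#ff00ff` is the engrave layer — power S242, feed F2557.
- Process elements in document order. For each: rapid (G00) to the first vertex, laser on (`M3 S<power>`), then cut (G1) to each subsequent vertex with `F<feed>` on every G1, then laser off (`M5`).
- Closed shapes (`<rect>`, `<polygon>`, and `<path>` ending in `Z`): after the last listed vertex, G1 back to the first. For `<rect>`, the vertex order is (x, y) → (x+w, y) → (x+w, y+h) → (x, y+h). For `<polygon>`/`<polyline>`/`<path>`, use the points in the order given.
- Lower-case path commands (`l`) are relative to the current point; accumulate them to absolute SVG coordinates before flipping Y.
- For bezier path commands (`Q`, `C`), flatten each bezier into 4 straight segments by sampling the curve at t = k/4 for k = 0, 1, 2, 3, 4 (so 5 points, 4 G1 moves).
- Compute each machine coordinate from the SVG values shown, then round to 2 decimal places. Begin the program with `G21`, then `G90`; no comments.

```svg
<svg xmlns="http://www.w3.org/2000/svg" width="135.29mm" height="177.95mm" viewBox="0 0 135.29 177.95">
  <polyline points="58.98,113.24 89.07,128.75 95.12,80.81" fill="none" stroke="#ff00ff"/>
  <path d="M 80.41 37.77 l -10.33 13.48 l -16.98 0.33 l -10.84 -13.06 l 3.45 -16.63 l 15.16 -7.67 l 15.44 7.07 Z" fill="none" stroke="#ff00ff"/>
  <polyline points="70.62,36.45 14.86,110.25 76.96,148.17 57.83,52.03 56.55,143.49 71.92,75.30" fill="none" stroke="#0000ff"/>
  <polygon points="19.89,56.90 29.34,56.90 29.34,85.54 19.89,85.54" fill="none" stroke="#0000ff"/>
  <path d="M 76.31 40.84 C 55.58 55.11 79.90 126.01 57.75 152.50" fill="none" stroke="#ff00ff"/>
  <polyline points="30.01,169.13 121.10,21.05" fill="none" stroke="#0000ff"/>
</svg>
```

G21
G90
G00 X58.98 Y64.71
M3 S242
G1 X89.07 Y49.20 F2557
G1 X95.12 Y97.14 F2557
M5
G00 X80.41 Y140.18
M3 S242
G1 X70.08 Y126.70 F2557
G1 X53.10 Y126.37 F2557
G1 X42.26 Y139.43 F2557
G1 X45.71 Y156.06 F2557
G1 X60.87 Y163.73 F2557
G1 X76.31 Y156.66 F2557
G1 X80.41 Y140.18 F2557
M5
G00 X70.62 Y141.50
M3 S731
G1 X14.86 Y67.70 F1495
G1 X76.96 Y29.78 F1495
G1 X57.83 Y125.92 F1495
G1 X56.55 Y34.46 F1495
G1 X71.92 Y102.65 F1495
M5
G00 X19.89 Y121.05
M3 S731
G1 X29.34 Y121.05 F1495
G1 X29.34 Y92.41 F1495
G1 X19.89 Y92.41 F1495
G1 X19.89 Y121.05 F1495
M5
G00 X76.31 Y137.11
M3 S242
G1 X67.78 Y117.37 F2557
G1 X67.56 Y85.86 F2557
G1 X67.08 Y52.07 F2557
G1 X57.75 Y25.45 F2557
M5
G00 X30.01 Y8.82
M3 S731
G1 X121.10 Y156.90 F1495
M5

viewBox `0 0 135.29 177.95` with mm width/height → 1 unit = 1 mm. Flip: y_m = 177.95 − y_svg.

**Shape 1** — `<polyline>` open polyline, stroke `#ff00ff` → engrave (S242, F2557). Machine vertices: (58.98,64.71) → (89.07,49.20) → (95.12,97.14). Open path.

**Shape 2** — `<path>` regular polygon, stroke `#ff00ff` → engrave (S242, F2557). Machine vertices: (80.41,140.18) → (70.08,126.70) → (53.10,126.37) → (42.26,139.43) → (45.71,156.06) → (60.87,163.73) → (76.31,156.66) → (80.41,140.18). Closed: final G1 returns to the first vertex.

**Shape 3** — `<polyline>` open polyline, stroke `#0000ff` → cut (S731, F1495). Machine vertices: (70.62,141.50) → (14.86,67.70) → (76.96,29.78) → (57.83,125.92) → (56.55,34.46) → (71.92,102.65). Open path.

**Shape 4** — `<polygon>` rectangle, stroke `#0000ff` → cut (S731, F1495). Machine vertices: (19.89,121.05) → (29.34,121.05) → (29.34,92.41) → (19.89,92.41) → (19.89,121.05). Closed: final G1 returns to the first vertex.

**Shape 5** — `<path>` cubic bezier, stroke `#ff00ff` → engrave (S242, F2557). Control points (SVG): P0=(76.31,40.84), P1=(55.58,55.11), P2=(79.90,126.01), P3=(57.75,152.50); sampled at t=k/4. Machine vertices: (76.31,137.11) → (67.78,117.37) → (67.56,85.86) → (67.08,52.07) → (57.75,25.45). Open path.

**Shape 6** — `<polyline>` line segment, stroke `#0000ff` → cut (S731, F1495). Machine vertices: (30.01,8.82) → (121.10,156.90). Open path.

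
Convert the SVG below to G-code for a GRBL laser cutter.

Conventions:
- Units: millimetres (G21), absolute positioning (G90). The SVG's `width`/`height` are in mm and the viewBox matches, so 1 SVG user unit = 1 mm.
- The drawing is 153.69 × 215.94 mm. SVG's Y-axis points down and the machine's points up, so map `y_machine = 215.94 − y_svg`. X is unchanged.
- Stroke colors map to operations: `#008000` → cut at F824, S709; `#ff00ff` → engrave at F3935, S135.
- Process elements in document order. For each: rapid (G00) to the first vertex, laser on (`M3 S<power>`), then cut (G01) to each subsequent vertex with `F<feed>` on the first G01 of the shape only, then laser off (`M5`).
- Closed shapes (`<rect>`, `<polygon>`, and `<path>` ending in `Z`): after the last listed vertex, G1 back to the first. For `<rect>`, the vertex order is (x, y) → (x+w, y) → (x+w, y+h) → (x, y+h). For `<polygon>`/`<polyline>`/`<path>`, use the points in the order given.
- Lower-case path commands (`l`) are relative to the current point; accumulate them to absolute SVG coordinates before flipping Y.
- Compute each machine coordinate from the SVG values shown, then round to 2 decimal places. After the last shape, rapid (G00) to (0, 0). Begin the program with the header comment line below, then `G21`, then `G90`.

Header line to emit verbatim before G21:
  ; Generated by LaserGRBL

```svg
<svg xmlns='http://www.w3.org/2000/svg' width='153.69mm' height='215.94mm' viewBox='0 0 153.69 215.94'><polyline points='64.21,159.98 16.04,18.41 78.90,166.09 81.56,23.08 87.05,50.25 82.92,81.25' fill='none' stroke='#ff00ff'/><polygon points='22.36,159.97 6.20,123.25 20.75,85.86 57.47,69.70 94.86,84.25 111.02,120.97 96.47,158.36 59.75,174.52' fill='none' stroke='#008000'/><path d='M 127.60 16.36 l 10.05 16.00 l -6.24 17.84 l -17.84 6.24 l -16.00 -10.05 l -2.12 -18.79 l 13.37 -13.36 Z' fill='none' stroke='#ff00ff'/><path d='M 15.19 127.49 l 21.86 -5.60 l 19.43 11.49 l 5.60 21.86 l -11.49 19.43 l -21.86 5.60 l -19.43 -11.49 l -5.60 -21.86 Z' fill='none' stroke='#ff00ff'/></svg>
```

1 u = 1 mm; y_m = 215.94 − y.

[1] `<polyline>` open polyline, #ff00ff→engrave S135 F3935: (64.21,55.96) → (16.04,197.53) → (78.90,49.85) → (81.56,192.86) → (87.05,165.69) → (82.92,134.69)

[2] `<polygon>` regular polygon, #008000→cut S709 F824: (22.36,55.97) → (6.20,92.69) → (20.75,130.08) → (57.47,146.24) → (94.86,131.69) → (111.02,94.97) → (96.47,57.58) → (59.75,41.42) → (22.36,55.97) (closed)

[3] `<path>` regular polygon, #ff00ff→engrave S135 F3935: (127.60,199.58) → (137.65,183.58) → (131.41,165.74) → (113.57,159.50) → (97.57,169.55) → (95.45,188.34) → (108.82,201.70) → (127.60,199.58) (closed)

[4] `<path>` regular polygon, #ff00ff→engrave S135 F3935: (15.19,88.45) → (37.05,94.05) → (56.48,82.56) → (62.08,60.70) → (50.59,41.27) → (28.73,35.67) → (9.30,47.16) → (3.70,69.02) → (15.19,88.45) (closed)

; Generated by LaserGRBL
G21
G90
G00 X64.21 Y55.96
M3 S135
G01 X16.04 Y197.53 F3935
G01 X78.90 Y49.85
G01 X81.56 Y192.86
G01 X87.05 Y165.69
G01 X82.92 Y134.69
M5
G00 X22.36 Y55.97
M3 S709
G01 X6.20 Y92.69 F824
G01 X20.75 Y130.08
G01 X57.47 Y146.24
G01 X94.86 Y131.69
G01 X111.02 Y94.97
G01 X96.47 Y57.58
G01 X59.75 Y41.42
G01 X22.36 Y55.97
M5
G00 X127.60 Y199.58
M3 S135
G01 X137.65 Y183.58 F3935
G01 X131.41 Y165.74
G01 X113.57 Y159.50
G01 X97.57 Y169.55
G01 X95.45 Y188.34
G01 X108.82 Y201.70
G01 X127.60 Y199.58
M5
G00 X15.19 Y88.45
M3 S135
G01 X37.05 Y94.05 F3935
G01 X56.48 Y82.56
G01 X62.08 Y60.70
G01 X50.59 Y41.27
G01 X28.73 Y35.67
G01 X9.30 Y47.16
G01 X3.70 Y69.02
G01 X15.19 Y88.45
M5
G00 X0.00 Y0.00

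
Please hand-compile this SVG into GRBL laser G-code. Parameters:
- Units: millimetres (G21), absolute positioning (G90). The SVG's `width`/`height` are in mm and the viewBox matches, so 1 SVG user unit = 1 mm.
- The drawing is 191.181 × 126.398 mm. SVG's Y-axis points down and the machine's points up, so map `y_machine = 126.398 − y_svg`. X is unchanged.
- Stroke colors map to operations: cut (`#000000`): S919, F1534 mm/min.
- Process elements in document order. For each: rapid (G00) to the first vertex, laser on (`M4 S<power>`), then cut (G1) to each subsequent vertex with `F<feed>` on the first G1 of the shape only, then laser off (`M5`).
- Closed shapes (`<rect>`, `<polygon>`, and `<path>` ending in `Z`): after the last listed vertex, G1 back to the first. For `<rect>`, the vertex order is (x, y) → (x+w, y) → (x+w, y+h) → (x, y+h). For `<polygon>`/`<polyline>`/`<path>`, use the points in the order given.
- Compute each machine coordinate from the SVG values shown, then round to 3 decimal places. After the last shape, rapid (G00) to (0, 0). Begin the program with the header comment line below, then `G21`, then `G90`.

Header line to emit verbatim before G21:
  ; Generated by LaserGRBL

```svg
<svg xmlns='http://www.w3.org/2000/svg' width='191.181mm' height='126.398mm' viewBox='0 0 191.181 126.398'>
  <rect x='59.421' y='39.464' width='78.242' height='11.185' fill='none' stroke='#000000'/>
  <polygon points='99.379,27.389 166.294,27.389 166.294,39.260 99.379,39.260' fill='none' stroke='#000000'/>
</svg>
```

Since the viewBox matches the mm dimensions, user units are millimetres directly. The only transform is the Y-flip y_m = 126.398 − y_svg.

Shape 1 is a rectangle drawn with `<rect>`. Its stroke #000000 means cut at S919, F1534. After flipping Y the toolpath is (59.421,86.934) → (137.663,86.934) → (137.663,75.749) → (59.421,75.749) → (59.421,86.934), returning to the start.

Shape 2 is a rectangle drawn with `<polygon>`. Its stroke #000000 means cut at S919, F1534. After flipping Y the toolpath is (99.379,99.009) → (166.294,99.009) → (166.294,87.138) → (99.379,87.138) → (99.379,99.009), returning to the start.

; Generated by LaserGRBL
G21
G90
G00 X59.421 Y86.934
M4 S919
G1 X137.663 Y86.934 F1534
G1 X137.663 Y75.749
G1 X59.421 Y75.749
G1 X59.421 Y86.934
M5
G00 X99.379 Y99.009
M4 S919
G1 X166.294 Y99.009 F1534
G1 X166.294 Y87.138
G1 X99.379 Y87.138
G1 X99.379 Y99.009
M5
G00 X0.000 Y0.000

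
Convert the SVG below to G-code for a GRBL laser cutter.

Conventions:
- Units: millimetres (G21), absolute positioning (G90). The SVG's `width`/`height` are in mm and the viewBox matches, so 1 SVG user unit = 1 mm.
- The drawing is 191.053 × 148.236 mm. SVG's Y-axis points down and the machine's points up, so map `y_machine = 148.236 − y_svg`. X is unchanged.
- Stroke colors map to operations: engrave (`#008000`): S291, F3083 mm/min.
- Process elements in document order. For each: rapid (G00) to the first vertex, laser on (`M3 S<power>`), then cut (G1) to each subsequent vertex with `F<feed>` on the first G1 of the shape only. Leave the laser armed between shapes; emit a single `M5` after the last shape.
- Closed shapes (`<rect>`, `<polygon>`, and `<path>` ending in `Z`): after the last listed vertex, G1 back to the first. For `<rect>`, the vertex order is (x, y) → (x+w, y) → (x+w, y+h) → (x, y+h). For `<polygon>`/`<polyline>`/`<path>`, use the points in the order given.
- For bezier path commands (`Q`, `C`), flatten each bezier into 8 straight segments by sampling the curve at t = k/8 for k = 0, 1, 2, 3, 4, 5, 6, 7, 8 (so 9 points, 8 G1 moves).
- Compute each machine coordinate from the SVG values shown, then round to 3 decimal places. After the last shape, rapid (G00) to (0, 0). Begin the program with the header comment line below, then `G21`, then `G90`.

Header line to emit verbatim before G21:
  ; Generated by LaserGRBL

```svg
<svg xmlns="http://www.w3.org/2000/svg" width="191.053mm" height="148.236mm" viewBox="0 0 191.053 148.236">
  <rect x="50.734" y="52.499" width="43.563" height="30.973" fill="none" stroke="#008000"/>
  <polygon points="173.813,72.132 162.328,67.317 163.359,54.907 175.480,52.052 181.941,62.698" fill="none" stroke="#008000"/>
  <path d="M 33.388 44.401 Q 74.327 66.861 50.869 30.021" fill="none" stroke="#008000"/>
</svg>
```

Since the viewBox matches the mm dimensions, user units are millimetres directly. The only transform is the Y-flip y_m = 148.236 − y_svg.

Shape 1 is a rectangle drawn with `<rect>`. Its stroke #008000 means engrave at S291, F3083. After flipping Y the toolpath is (50.734,95.737) → (94.297,95.737) → (94.297,64.764) → (50.734,64.764) → (50.734,95.737), returning to the start.

Shape 2 is a regular polygon drawn with `<polygon>`. Its stroke #008000 means engrave at S291, F3083. After flipping Y the toolpath is (173.813,76.104) → (162.328,80.919) → (163.359,93.329) → (175.480,96.184) → (181.941,85.538) → (173.813,76.104), returning to the start.

Shape 3 is a quadratic bezier drawn with `<path>`. Its stroke #008000 means engrave at S291, F3083. After flipping Y the toolpath is (33.388,103.835) → (42.617,99.147) → (49.833,96.311) → (55.036,95.329) → (58.228,96.200) → (59.407,98.924) → (58.573,103.501) → (55.727,109.932) → (50.869,118.215).

; Generated by LaserGRBL
G21
G90
G00 X50.734 Y95.737
M3 S291
G1 X94.297 Y95.737 F3083
G1 X94.297 Y64.764
G1 X50.734 Y64.764
G1 X50.734 Y95.737
G00 X173.813 Y76.104
M3 S291
G1 X162.328 Y80.919 F3083
G1 X163.359 Y93.329
G1 X175.480 Y96.184
G1 X181.941 Y85.538
G1 X173.813 Y76.104
G00 X33.388 Y103.835
M3 S291
G1 X42.617 Y99.147 F3083
G1 X49.833 Y96.311
G1 X55.036 Y95.329
G1 X58.228 Y96.200
G1 X59.407 Y98.924
G1 X58.573 Y103.501
G1 X55.727 Y109.932
G1 X50.869 Y118.215
M5
G00 X0.000 Y0.000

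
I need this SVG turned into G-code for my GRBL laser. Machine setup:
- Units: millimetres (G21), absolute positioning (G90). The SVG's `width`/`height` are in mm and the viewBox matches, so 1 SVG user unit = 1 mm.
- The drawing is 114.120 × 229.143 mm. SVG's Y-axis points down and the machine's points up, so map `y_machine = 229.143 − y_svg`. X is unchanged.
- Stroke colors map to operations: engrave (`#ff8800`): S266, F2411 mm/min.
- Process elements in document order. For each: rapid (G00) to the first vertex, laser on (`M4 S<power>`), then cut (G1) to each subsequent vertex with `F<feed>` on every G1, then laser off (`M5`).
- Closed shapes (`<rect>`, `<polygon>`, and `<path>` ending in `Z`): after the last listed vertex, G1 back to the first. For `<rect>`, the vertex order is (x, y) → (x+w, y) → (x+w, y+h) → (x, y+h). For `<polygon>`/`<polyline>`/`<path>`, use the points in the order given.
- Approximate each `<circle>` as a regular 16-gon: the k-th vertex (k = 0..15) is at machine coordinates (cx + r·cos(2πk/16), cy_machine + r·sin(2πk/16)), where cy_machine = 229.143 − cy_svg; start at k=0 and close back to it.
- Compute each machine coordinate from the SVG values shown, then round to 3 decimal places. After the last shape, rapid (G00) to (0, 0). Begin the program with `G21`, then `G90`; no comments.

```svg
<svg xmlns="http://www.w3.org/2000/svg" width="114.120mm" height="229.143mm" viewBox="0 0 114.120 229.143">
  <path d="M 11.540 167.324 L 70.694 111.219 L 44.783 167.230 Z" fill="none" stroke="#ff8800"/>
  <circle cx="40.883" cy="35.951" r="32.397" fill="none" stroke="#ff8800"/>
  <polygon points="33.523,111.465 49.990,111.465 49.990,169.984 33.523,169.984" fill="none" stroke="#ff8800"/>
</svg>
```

1 u = 1 mm; y_m = 229.143 − y.

[1] `<path>` closed polygon, #ff8800→engrave S266 F2411: (11.540,61.819) → (70.694,117.924) → (44.783,61.913) → (11.540,61.819) (closed)

[2] `<circle>` circle, #ff8800→engrave S266 F2411: (73.280,193.192) → (70.814,205.590) → (63.791,216.100) → (53.281,223.123) → (40.883,225.589) → (28.485,223.123) → (17.975,216.100) → (10.952,205.590) → (8.486,193.192) → (10.952,180.794) → (17.975,170.284) → (28.485,163.261) → (40.883,160.795) → (53.281,163.261) → (63.791,170.284) → (70.814,180.794) → (73.280,193.192) (closed)

[3] `<polygon>` rectangle, #ff8800→engrave S266 F2411: (33.523,117.678) → (49.990,117.678) → (49.990,59.159) → (33.523,59.159) → (33.523,117.678) (closed)

G21
G90
G00 X11.540 Y61.819
M4 S266
G1 X70.694 Y117.924 F2411
G1 X44.783 Y61.913 F2411
G1 X11.540 Y61.819 F2411
M5
G00 X73.280 Y193.192
M4 S266
G1 X70.814 Y205.590 F2411
G1 X63.791 Y216.100 F2411
G1 X53.281 Y223.123 F2411
G1 X40.883 Y225.589 F2411
G1 X28.485 Y223.123 F2411
G1 X17.975 Y216.100 F2411
G1 X10.952 Y205.590 F2411
G1 X8.486 Y193.192 F2411
G1 X10.952 Y180.794 F2411
G1 X17.975 Y170.284 F2411
G1 X28.485 Y163.261 F2411
G1 X40.883 Y160.795 F2411
G1 X53.281 Y163.261 F2411
G1 X63.791 Y170.284 F2411
G1 X70.814 Y180.794 F2411
G1 X73.280 Y193.192 F2411
M5
G00 X33.523 Y117.678
M4 S266
G1 X49.990 Y117.678 F2411
G1 X49.990 Y59.159 F2411
G1 X33.523 Y59.159 F2411
G1 X33.523 Y117.678 F2411
M5
G00 X0.000 Y0.000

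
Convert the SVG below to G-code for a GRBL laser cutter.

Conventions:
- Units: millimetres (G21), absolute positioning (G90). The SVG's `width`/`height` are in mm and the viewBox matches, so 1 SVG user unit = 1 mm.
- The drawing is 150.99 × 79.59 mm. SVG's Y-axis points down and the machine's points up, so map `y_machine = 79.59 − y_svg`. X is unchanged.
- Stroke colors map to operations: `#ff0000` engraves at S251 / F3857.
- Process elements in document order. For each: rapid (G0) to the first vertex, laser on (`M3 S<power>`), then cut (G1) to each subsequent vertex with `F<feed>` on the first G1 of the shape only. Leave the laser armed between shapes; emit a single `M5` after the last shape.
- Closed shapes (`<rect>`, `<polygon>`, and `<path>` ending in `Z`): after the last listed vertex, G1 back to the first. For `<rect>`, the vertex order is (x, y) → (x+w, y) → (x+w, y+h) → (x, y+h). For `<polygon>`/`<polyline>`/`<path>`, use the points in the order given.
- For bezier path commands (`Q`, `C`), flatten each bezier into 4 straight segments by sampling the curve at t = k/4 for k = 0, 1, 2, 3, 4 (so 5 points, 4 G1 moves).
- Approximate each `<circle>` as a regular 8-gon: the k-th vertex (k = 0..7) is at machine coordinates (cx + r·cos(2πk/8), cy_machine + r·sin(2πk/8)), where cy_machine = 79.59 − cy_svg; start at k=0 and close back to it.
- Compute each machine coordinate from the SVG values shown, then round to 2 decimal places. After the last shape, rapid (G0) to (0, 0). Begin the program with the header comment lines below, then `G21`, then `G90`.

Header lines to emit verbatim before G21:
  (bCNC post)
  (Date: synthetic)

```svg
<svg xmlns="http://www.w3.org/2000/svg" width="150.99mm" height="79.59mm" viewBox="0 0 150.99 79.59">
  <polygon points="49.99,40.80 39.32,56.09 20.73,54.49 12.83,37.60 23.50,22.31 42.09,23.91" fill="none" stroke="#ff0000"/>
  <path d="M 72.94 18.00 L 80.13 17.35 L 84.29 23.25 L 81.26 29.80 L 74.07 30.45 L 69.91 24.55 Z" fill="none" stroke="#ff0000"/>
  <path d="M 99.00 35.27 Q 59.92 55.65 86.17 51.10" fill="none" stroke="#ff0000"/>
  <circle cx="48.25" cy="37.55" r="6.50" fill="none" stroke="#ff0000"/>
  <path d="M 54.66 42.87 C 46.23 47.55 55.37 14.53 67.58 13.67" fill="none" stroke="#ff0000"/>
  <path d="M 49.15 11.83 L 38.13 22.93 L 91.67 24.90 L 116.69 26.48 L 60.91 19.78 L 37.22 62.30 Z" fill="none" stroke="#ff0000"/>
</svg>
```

Since the viewBox matches the mm dimensions, user units are millimetres directly. The only transform is the Y-flip y_m = 79.59 − y_svg.

Shape 1 is a regular polygon drawn with `<polygon>`. Its stroke #ff0000 means engrave at S251, F3857. After flipping Y the toolpath is (49.99,38.79) → (39.32,23.50) → (20.73,25.10) → (12.83,41.99) → (23.50,57.28) → (42.09,55.68) → (49.99,38.79), returning to the start.

Shape 2 is a regular polygon drawn with `<path>`. Its stroke #ff0000 means engrave at S251, F3857. After flipping Y the toolpath is (72.94,61.59) → (80.13,62.24) → (84.29,56.34) → (81.26,49.79) → (74.07,49.14) → (69.91,55.04) → (72.94,61.59), returning to the start.

Shape 3 is a quadratic bezier drawn with `<path>`. Its stroke #ff0000 means engrave at S251, F3857. After flipping Y the toolpath is (99.00,44.32) → (83.54,35.69) → (76.25,30.17) → (77.13,27.77) → (86.17,28.49).

Shape 4 is a circle drawn with `<circle>`. Its stroke #ff0000 means engrave at S251, F3857. After flipping Y the toolpath is (54.75,42.04) → (52.85,46.64) → (48.25,48.54) → (43.65,46.64) → (41.75,42.04) → (43.65,37.44) → (48.25,35.54) → (52.85,37.44) → (54.75,42.04), returning to the start.

Shape 5 is a cubic bezier drawn with `<path>`. Its stroke #ff0000 means engrave at S251, F3857. After flipping Y the toolpath is (54.66,36.72) → (51.41,39.19) → (53.38,49.24) → (59.22,60.34) → (67.58,65.92).

Shape 6 is a closed polygon drawn with `<path>`. Its stroke #ff0000 means engrave at S251, F3857. After flipping Y the toolpath is (49.15,67.76) → (38.13,56.66) → (91.67,54.69) → (116.69,53.11) → (60.91,59.81) → (37.22,17.29) → (49.15,67.76), returning to the start.

(bCNC post)
(Date: synthetic)
G21
G90
G0 X49.99 Y38.79
M3 S251
G1 X39.32 Y23.50 F3857
G1 X20.73 Y25.10
G1 X12.83 Y41.99
G1 X23.50 Y57.28
G1 X42.09 Y55.68
G1 X49.99 Y38.79
G0 X72.94 Y61.59
M3 S251
G1 X80.13 Y62.24 F3857
G1 X84.29 Y56.34
G1 X81.26 Y49.79
G1 X74.07 Y49.14
G1 X69.91 Y55.04
G1 X72.94 Y61.59
G0 X99.00 Y44.32
M3 S251
G1 X83.54 Y35.69 F3857
G1 X76.25 Y30.17
G1 X77.13 Y27.77
G1 X86.17 Y28.49
G0 X54.75 Y42.04
M3 S251
G1 X52.85 Y46.64 F3857
G1 X48.25 Y48.54
G1 X43.65 Y46.64
G1 X41.75 Y42.04
G1 X43.65 Y37.44
G1 X48.25 Y35.54
G1 X52.85 Y37.44
G1 X54.75 Y42.04
G0 X54.66 Y36.72
M3 S251
G1 X51.41 Y39.19 F3857
G1 X53.38 Y49.24
G1 X59.22 Y60.34
G1 X67.58 Y65.92
G0 X49.15 Y67.76
M3 S251
G1 X38.13 Y56.66 F3857
G1 X91.67 Y54.69
G1 X116.69 Y53.11
G1 X60.91 Y59.81
G1 X37.22 Y17.29
G1 X49.15 Y67.76
M5
G0 X0.00 Y0.00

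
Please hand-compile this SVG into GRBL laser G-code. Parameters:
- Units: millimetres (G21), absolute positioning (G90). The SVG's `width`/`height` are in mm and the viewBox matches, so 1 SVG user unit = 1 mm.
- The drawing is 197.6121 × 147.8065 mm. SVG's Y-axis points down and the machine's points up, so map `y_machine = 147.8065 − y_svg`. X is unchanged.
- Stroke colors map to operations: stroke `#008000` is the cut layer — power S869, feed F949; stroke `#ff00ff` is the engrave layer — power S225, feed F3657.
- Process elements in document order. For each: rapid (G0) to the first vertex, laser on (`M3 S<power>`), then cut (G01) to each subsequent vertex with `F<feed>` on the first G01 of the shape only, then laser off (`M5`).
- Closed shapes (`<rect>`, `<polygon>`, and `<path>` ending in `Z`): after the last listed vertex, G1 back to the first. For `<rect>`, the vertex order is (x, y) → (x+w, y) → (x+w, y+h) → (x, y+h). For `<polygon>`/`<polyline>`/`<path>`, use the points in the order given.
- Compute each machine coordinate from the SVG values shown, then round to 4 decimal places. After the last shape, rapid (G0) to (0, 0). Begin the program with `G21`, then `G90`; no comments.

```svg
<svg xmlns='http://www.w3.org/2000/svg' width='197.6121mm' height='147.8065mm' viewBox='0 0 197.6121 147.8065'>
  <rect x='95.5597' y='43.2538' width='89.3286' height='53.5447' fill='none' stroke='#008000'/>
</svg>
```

Since the viewBox matches the mm dimensions, user units are millimetres directly. The only transform is the Y-flip y_m = 147.8065 − y_svg.

Shape 1 is a rectangle drawn with `<rect>`. Its stroke #008000 means cut at S869, F949. After flipping Y the toolpath is (95.5597,104.5527) → (184.8883,104.5527) → (184.8883,51.0080) → (95.5597,51.0080) → (95.5597,104.5527), returning to the start.

G21
G90
G0 X95.5597 Y104.5527
M3 S869
G01 X184.8883 Y104.5527 F949
G01 X184.8883 Y51.0080
G01 X95.5597 Y51.0080
G01 X95.5597 Y104.5527
M5
G0 X0.0000 Y0.0000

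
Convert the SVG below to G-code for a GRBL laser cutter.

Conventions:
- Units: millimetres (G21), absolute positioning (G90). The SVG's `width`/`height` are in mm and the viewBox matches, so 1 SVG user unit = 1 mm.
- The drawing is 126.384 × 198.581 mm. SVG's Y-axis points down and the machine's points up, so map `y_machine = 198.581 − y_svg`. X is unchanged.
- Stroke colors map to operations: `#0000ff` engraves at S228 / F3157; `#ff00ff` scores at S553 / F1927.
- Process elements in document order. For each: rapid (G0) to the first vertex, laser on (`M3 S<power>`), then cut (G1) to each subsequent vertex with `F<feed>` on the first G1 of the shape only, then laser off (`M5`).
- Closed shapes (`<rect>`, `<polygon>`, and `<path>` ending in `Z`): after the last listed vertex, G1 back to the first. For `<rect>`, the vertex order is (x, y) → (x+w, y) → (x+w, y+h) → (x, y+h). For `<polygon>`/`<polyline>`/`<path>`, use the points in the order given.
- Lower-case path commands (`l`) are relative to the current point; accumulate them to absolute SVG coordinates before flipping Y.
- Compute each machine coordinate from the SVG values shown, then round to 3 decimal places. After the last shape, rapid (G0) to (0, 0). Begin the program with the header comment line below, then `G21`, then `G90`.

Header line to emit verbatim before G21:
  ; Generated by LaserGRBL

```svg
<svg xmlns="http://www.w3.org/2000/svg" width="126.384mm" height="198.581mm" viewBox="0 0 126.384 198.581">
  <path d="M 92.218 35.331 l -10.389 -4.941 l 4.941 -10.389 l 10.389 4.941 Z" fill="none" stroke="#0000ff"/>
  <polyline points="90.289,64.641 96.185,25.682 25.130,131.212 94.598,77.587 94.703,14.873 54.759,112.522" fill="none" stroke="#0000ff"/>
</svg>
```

; Generated by LaserGRBL
G21
G90
G0 X92.218 Y163.250
M3 S228
G1 X81.829 Y168.191 F3157
G1 X86.770 Y178.580
G1 X97.159 Y173.639
G1 X92.218 Y163.250
M5
G0 X90.289 Y133.940
M3 S228
G1 X96.185 Y172.899 F3157
G1 X25.130 Y67.369
G1 X94.598 Y120.994
G1 X94.703 Y183.708
G1 X54.759 Y86.059
M5
G0 X0.000 Y0.000

viewBox `0 0 126.384 198.581` with mm width/height → 1 unit = 1 mm. Flip: y_m = 198.581 − y_svg.

**Shape 1** — `<path>` regular polygon, stroke `#0000ff` → engrave (S228, F3157). Machine vertices: (92.218,163.250) → (81.829,168.191) → (86.770,178.580) → (97.159,173.639) → (92.218,163.250). Closed: final G1 returns to the first vertex.

**Shape 2** — `<polyline>` open polyline, stroke `#0000ff` → engrave (S228, F3157). Machine vertices: (90.289,133.940) → (96.185,172.899) → (25.130,67.369) → (94.598,120.994) → (94.703,183.708) → (54.759,86.059). Open path.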